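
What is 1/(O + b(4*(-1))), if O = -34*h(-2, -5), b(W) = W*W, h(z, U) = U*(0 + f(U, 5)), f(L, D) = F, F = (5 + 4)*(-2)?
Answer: -1/3044 ≈ -0.00032852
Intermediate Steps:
F = -18 (F = 9*(-2) = -18)
f(L, D) = -18
h(z, U) = -18*U (h(z, U) = U*(0 - 18) = U*(-18) = -18*U)
b(W) = W²
O = -3060 (O = -(-612)*(-5) = -34*90 = -3060)
1/(O + b(4*(-1))) = 1/(-3060 + (4*(-1))²) = 1/(-3060 + (-4)²) = 1/(-3060 + 16) = 1/(-3044) = -1/3044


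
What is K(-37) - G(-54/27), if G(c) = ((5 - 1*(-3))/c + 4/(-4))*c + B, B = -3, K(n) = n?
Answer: -44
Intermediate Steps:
G(c) = -3 + c*(-1 + 8/c) (G(c) = ((5 - 1*(-3))/c + 4/(-4))*c - 3 = ((5 + 3)/c + 4*(-1/4))*c - 3 = (8/c - 1)*c - 3 = (-1 + 8/c)*c - 3 = c*(-1 + 8/c) - 3 = -3 + c*(-1 + 8/c))
K(-37) - G(-54/27) = -37 - (5 - (-54)/27) = -37 - (5 - 1*(-2)) = -37 - (5 + 2) = -37 - 1*7 = -37 - 7 = -44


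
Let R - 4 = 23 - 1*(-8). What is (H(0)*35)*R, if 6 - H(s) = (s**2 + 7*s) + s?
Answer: 7350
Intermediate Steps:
H(s) = 6 - s**2 - 8*s (H(s) = 6 - ((s**2 + 7*s) + s) = 6 - (s**2 + 8*s) = 6 + (-s**2 - 8*s) = 6 - s**2 - 8*s)
R = 35 (R = 4 + (23 - 1*(-8)) = 4 + (23 + 8) = 4 + 31 = 35)
(H(0)*35)*R = ((6 - 1*0**2 - 8*0)*35)*35 = ((6 - 1*0 + 0)*35)*35 = ((6 + 0 + 0)*35)*35 = (6*35)*35 = 210*35 = 7350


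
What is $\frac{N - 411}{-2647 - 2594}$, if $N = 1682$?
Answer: $- \frac{1271}{5241} \approx -0.24251$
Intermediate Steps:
$\frac{N - 411}{-2647 - 2594} = \frac{1682 - 411}{-2647 - 2594} = \frac{1271}{-5241} = 1271 \left(- \frac{1}{5241}\right) = - \frac{1271}{5241}$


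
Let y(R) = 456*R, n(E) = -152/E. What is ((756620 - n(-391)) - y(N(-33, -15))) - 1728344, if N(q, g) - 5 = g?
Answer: -378161276/391 ≈ -9.6716e+5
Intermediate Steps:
N(q, g) = 5 + g
((756620 - n(-391)) - y(N(-33, -15))) - 1728344 = ((756620 - (-152)/(-391)) - 456*(5 - 15)) - 1728344 = ((756620 - (-152)*(-1)/391) - 456*(-10)) - 1728344 = ((756620 - 1*152/391) - 1*(-4560)) - 1728344 = ((756620 - 152/391) + 4560) - 1728344 = (295838268/391 + 4560) - 1728344 = 297621228/391 - 1728344 = -378161276/391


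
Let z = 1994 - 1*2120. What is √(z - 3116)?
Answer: I*√3242 ≈ 56.939*I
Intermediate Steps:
z = -126 (z = 1994 - 2120 = -126)
√(z - 3116) = √(-126 - 3116) = √(-3242) = I*√3242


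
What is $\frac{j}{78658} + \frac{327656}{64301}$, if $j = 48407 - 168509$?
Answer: $\frac{9025043473}{2528894029} \approx 3.5688$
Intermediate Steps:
$j = -120102$
$\frac{j}{78658} + \frac{327656}{64301} = - \frac{120102}{78658} + \frac{327656}{64301} = \left(-120102\right) \frac{1}{78658} + 327656 \cdot \frac{1}{64301} = - \frac{60051}{39329} + \frac{327656}{64301} = \frac{9025043473}{2528894029}$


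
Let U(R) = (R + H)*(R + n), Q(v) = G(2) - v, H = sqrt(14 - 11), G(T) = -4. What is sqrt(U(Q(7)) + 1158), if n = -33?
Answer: sqrt(1642 - 44*sqrt(3)) ≈ 39.570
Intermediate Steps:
H = sqrt(3) ≈ 1.7320
Q(v) = -4 - v
U(R) = (-33 + R)*(R + sqrt(3)) (U(R) = (R + sqrt(3))*(R - 33) = (R + sqrt(3))*(-33 + R) = (-33 + R)*(R + sqrt(3)))
sqrt(U(Q(7)) + 1158) = sqrt(((-4 - 1*7)**2 - 33*(-4 - 1*7) - 33*sqrt(3) + (-4 - 1*7)*sqrt(3)) + 1158) = sqrt(((-4 - 7)**2 - 33*(-4 - 7) - 33*sqrt(3) + (-4 - 7)*sqrt(3)) + 1158) = sqrt(((-11)**2 - 33*(-11) - 33*sqrt(3) - 11*sqrt(3)) + 1158) = sqrt((121 + 363 - 33*sqrt(3) - 11*sqrt(3)) + 1158) = sqrt((484 - 44*sqrt(3)) + 1158) = sqrt(1642 - 44*sqrt(3))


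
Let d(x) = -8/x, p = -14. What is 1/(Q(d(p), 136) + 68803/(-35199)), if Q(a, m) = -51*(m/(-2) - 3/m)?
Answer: 281592/976327423 ≈ 0.00028842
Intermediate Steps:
Q(a, m) = 153/m + 51*m/2 (Q(a, m) = -51*(m*(-½) - 3/m) = -51*(-m/2 - 3/m) = -51*(-3/m - m/2) = 153/m + 51*m/2)
1/(Q(d(p), 136) + 68803/(-35199)) = 1/((153/136 + (51/2)*136) + 68803/(-35199)) = 1/((153*(1/136) + 3468) + 68803*(-1/35199)) = 1/((9/8 + 3468) - 68803/35199) = 1/(27753/8 - 68803/35199) = 1/(976327423/281592) = 281592/976327423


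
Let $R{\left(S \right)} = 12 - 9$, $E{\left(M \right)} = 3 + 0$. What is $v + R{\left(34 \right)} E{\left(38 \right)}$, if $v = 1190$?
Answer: $1199$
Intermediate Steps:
$E{\left(M \right)} = 3$
$R{\left(S \right)} = 3$
$v + R{\left(34 \right)} E{\left(38 \right)} = 1190 + 3 \cdot 3 = 1190 + 9 = 1199$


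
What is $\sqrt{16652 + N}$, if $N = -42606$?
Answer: $i \sqrt{25954} \approx 161.1 i$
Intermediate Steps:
$\sqrt{16652 + N} = \sqrt{16652 - 42606} = \sqrt{-25954} = i \sqrt{25954}$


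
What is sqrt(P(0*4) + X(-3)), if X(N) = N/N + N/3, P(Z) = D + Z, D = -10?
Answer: I*sqrt(10) ≈ 3.1623*I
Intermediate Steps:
P(Z) = -10 + Z
X(N) = 1 + N/3 (X(N) = 1 + N*(1/3) = 1 + N/3)
sqrt(P(0*4) + X(-3)) = sqrt((-10 + 0*4) + (1 + (1/3)*(-3))) = sqrt((-10 + 0) + (1 - 1)) = sqrt(-10 + 0) = sqrt(-10) = I*sqrt(10)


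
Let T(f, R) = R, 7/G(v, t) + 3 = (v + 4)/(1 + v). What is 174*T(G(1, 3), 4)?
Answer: 696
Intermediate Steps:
G(v, t) = 7/(-3 + (4 + v)/(1 + v)) (G(v, t) = 7/(-3 + (v + 4)/(1 + v)) = 7/(-3 + (4 + v)/(1 + v)))
174*T(G(1, 3), 4) = 174*4 = 696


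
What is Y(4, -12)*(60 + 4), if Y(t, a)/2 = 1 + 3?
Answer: 512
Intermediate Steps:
Y(t, a) = 8 (Y(t, a) = 2*(1 + 3) = 2*4 = 8)
Y(4, -12)*(60 + 4) = 8*(60 + 4) = 8*64 = 512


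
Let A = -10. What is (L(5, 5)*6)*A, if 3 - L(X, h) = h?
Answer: 120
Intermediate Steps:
L(X, h) = 3 - h
(L(5, 5)*6)*A = ((3 - 1*5)*6)*(-10) = ((3 - 5)*6)*(-10) = -2*6*(-10) = -12*(-10) = 120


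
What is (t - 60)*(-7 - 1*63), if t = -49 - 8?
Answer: 8190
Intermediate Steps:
t = -57
(t - 60)*(-7 - 1*63) = (-57 - 60)*(-7 - 1*63) = -117*(-7 - 63) = -117*(-70) = 8190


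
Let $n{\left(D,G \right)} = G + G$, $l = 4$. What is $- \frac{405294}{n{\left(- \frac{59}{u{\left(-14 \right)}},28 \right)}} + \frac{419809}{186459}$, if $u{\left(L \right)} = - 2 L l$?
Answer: $- \frac{415094531}{57372} \approx -7235.1$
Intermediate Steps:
$u{\left(L \right)} = - 8 L$ ($u{\left(L \right)} = - 2 L 4 = - 8 L$)
$n{\left(D,G \right)} = 2 G$
$- \frac{405294}{n{\left(- \frac{59}{u{\left(-14 \right)}},28 \right)}} + \frac{419809}{186459} = - \frac{405294}{2 \cdot 28} + \frac{419809}{186459} = - \frac{405294}{56} + 419809 \cdot \frac{1}{186459} = \left(-405294\right) \frac{1}{56} + \frac{32293}{14343} = - \frac{202647}{28} + \frac{32293}{14343} = - \frac{415094531}{57372}$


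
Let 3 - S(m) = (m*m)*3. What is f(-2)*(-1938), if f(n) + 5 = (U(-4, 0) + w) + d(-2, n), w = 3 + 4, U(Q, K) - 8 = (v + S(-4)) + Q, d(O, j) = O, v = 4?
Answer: 71706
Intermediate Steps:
S(m) = 3 - 3*m² (S(m) = 3 - m*m*3 = 3 - m²*3 = 3 - 3*m²)
U(Q, K) = -33 + Q (U(Q, K) = 8 + ((4 + (3 - 3*(-4)²)) + Q) = 8 + ((4 + (3 - 3*16)) + Q) = 8 + ((4 + (3 - 48)) + Q) = 8 + ((4 - 45) + Q) = 8 + (-41 + Q) = -33 + Q)
w = 7
f(n) = -37 (f(n) = -5 + (((-33 - 4) + 7) - 2) = -5 + ((-37 + 7) - 2) = -5 + (-30 - 2) = -5 - 32 = -37)
f(-2)*(-1938) = -37*(-1938) = 71706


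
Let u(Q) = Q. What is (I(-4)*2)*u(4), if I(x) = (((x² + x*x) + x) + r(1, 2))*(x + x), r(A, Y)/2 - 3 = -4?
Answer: -1664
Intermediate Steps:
r(A, Y) = -2 (r(A, Y) = 6 + 2*(-4) = 6 - 8 = -2)
I(x) = 2*x*(-2 + x + 2*x²) (I(x) = (((x² + x*x) + x) - 2)*(x + x) = (((x² + x²) + x) - 2)*(2*x) = ((2*x² + x) - 2)*(2*x) = ((x + 2*x²) - 2)*(2*x) = (-2 + x + 2*x²)*(2*x) = 2*x*(-2 + x + 2*x²))
(I(-4)*2)*u(4) = ((2*(-4)*(-2 - 4 + 2*(-4)²))*2)*4 = ((2*(-4)*(-2 - 4 + 2*16))*2)*4 = ((2*(-4)*(-2 - 4 + 32))*2)*4 = ((2*(-4)*26)*2)*4 = -208*2*4 = -416*4 = -1664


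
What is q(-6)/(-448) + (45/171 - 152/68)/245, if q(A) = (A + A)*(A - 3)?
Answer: -45061/180880 ≈ -0.24912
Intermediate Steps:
q(A) = 2*A*(-3 + A) (q(A) = (2*A)*(-3 + A) = 2*A*(-3 + A))
q(-6)/(-448) + (45/171 - 152/68)/245 = (2*(-6)*(-3 - 6))/(-448) + (45/171 - 152/68)/245 = (2*(-6)*(-9))*(-1/448) + (45*(1/171) - 152*1/68)*(1/245) = 108*(-1/448) + (5/19 - 38/17)*(1/245) = -27/112 - 637/323*1/245 = -27/112 - 13/1615 = -45061/180880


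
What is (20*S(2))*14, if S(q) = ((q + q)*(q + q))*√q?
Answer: 4480*√2 ≈ 6335.7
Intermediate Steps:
S(q) = 4*q^(5/2) (S(q) = ((2*q)*(2*q))*√q = (4*q²)*√q = 4*q^(5/2))
(20*S(2))*14 = (20*(4*2^(5/2)))*14 = (20*(4*(4*√2)))*14 = (20*(16*√2))*14 = (320*√2)*14 = 4480*√2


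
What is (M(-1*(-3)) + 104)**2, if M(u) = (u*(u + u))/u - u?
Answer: 11449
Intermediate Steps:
M(u) = u (M(u) = (u*(2*u))/u - u = (2*u**2)/u - u = 2*u - u = u)
(M(-1*(-3)) + 104)**2 = (-1*(-3) + 104)**2 = (3 + 104)**2 = 107**2 = 11449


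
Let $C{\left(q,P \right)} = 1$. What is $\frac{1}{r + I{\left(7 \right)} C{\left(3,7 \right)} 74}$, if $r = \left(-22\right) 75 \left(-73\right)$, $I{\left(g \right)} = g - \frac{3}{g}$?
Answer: $\frac{7}{846554} \approx 8.2688 \cdot 10^{-6}$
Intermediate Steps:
$r = 120450$ ($r = \left(-1650\right) \left(-73\right) = 120450$)
$\frac{1}{r + I{\left(7 \right)} C{\left(3,7 \right)} 74} = \frac{1}{120450 + \left(7 - \frac{3}{7}\right) 1 \cdot 74} = \frac{1}{120450 + \frac{46}{7} \cdot 1 \cdot 74} = \frac{1}{120450 + \frac{46}{7} \cdot 74} = \frac{1}{120450 + \frac{3404}{7}} = \frac{1}{\frac{846554}{7}} = \frac{7}{846554}$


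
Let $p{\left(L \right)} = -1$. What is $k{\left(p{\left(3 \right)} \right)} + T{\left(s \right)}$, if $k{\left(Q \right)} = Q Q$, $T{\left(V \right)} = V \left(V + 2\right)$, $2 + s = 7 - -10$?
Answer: $256$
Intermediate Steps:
$s = 15$ ($s = -2 + \left(7 - -10\right) = -2 + \left(7 + 10\right) = -2 + 17 = 15$)
$T{\left(V \right)} = V \left(2 + V\right)$
$k{\left(Q \right)} = Q^{2}$
$k{\left(p{\left(3 \right)} \right)} + T{\left(s \right)} = \left(-1\right)^{2} + 15 \left(2 + 15\right) = 1 + 15 \cdot 17 = 1 + 255 = 256$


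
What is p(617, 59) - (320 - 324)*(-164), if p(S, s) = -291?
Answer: -947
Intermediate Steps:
p(617, 59) - (320 - 324)*(-164) = -291 - (320 - 324)*(-164) = -291 - (-4)*(-164) = -291 - 1*656 = -291 - 656 = -947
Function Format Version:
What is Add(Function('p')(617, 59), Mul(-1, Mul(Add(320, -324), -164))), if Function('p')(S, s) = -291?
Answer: -947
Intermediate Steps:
Add(Function('p')(617, 59), Mul(-1, Mul(Add(320, -324), -164))) = Add(-291, Mul(-1, Mul(Add(320, -324), -164))) = Add(-291, Mul(-1, Mul(-4, -164))) = Add(-291, Mul(-1, 656)) = Add(-291, -656) = -947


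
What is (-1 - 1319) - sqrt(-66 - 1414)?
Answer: -1320 - 2*I*sqrt(370) ≈ -1320.0 - 38.471*I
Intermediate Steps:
(-1 - 1319) - sqrt(-66 - 1414) = -1320 - sqrt(-1480) = -1320 - 2*I*sqrt(370)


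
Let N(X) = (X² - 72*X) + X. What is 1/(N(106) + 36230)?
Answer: 1/39940 ≈ 2.5038e-5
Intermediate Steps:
N(X) = X² - 71*X
1/(N(106) + 36230) = 1/(106*(-71 + 106) + 36230) = 1/(106*35 + 36230) = 1/(3710 + 36230) = 1/39940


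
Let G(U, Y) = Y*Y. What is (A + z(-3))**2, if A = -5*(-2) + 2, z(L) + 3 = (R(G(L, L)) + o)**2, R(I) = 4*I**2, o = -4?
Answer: 10487603281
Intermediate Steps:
G(U, Y) = Y**2
z(L) = -3 + (-4 + 4*L**4)**2 (z(L) = -3 + (4*(L**2)**2 - 4)**2 = -3 + (4*L**4 - 4)**2 = -3 + (-4 + 4*L**4)**2)
A = 12 (A = 10 + 2 = 12)
(A + z(-3))**2 = (12 + (-3 + 16*(-1 + (-3)**4)**2))**2 = (12 + (-3 + 16*(-1 + 81)**2))**2 = (12 + (-3 + 16*80**2))**2 = (12 + (-3 + 16*6400))**2 = (12 + (-3 + 102400))**2 = (12 + 102397)**2 = 102409**2 = 10487603281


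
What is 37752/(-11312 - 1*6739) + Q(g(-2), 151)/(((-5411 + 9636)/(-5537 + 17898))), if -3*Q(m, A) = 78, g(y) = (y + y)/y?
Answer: -13894734/177775 ≈ -78.159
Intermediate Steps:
g(y) = 2 (g(y) = (2*y)/y = 2)
Q(m, A) = -26 (Q(m, A) = -⅓*78 = -26)
37752/(-11312 - 1*6739) + Q(g(-2), 151)/(((-5411 + 9636)/(-5537 + 17898))) = 37752/(-11312 - 1*6739) - 26*(-5537 + 17898)/(-5411 + 9636) = 37752/(-11312 - 6739) - 26/(4225/12361) = 37752/(-18051) - 26/(4225*(1/12361)) = 37752*(-1/18051) - 26/4225/12361 = -1144/547 - 26*12361/4225 = -1144/547 - 24722/325 = -13894734/177775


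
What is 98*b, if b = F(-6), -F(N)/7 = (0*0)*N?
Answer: 0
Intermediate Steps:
F(N) = 0 (F(N) = -7*0*0*N = -0*N = -7*0 = 0)
b = 0
98*b = 98*0 = 0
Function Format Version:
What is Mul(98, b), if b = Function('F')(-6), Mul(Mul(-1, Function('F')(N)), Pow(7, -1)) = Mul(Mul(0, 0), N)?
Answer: 0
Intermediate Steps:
Function('F')(N) = 0 (Function('F')(N) = Mul(-7, Mul(Mul(0, 0), N)) = Mul(-7, Mul(0, N)) = Mul(-7, 0) = 0)
b = 0
Mul(98, b) = Mul(98, 0) = 0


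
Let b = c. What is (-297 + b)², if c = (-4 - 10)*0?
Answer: 88209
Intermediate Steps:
c = 0 (c = -14*0 = 0)
b = 0
(-297 + b)² = (-297 + 0)² = (-297)² = 88209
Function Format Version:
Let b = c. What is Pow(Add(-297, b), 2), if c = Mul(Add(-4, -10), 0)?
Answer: 88209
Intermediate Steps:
c = 0 (c = Mul(-14, 0) = 0)
b = 0
Pow(Add(-297, b), 2) = Pow(Add(-297, 0), 2) = Pow(-297, 2) = 88209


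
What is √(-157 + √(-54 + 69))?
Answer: √(-157 + √15) ≈ 12.374*I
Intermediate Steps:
√(-157 + √(-54 + 69)) = √(-157 + √15)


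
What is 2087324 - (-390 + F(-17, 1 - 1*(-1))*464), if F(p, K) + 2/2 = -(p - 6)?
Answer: 2077506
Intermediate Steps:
F(p, K) = 5 - p (F(p, K) = -1 - (p - 6) = -1 - (-6 + p) = -1 + (6 - p) = 5 - p)
2087324 - (-390 + F(-17, 1 - 1*(-1))*464) = 2087324 - (-390 + (5 - 1*(-17))*464) = 2087324 - (-390 + (5 + 17)*464) = 2087324 - (-390 + 22*464) = 2087324 - (-390 + 10208) = 2087324 - 1*9818 = 2087324 - 9818 = 2077506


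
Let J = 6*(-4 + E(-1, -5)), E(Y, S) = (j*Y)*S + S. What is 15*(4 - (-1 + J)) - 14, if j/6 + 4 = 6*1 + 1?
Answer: -7229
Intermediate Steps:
j = 18 (j = -24 + 6*(6*1 + 1) = -24 + 6*(6 + 1) = -24 + 6*7 = -24 + 42 = 18)
E(Y, S) = S + 18*S*Y (E(Y, S) = (18*Y)*S + S = 18*S*Y + S = S + 18*S*Y)
J = 486 (J = 6*(-4 - 5*(1 + 18*(-1))) = 6*(-4 - 5*(1 - 18)) = 6*(-4 - 5*(-17)) = 6*(-4 + 85) = 6*81 = 486)
15*(4 - (-1 + J)) - 14 = 15*(4 - (-1 + 486)) - 14 = 15*(4 - 1*485) - 14 = 15*(4 - 485) - 14 = 15*(-481) - 14 = -7215 - 14 = -7229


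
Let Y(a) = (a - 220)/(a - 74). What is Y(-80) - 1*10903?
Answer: -839381/77 ≈ -10901.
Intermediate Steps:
Y(a) = (-220 + a)/(-74 + a)
Y(-80) - 1*10903 = (-220 - 80)/(-74 - 80) - 1*10903 = -300/(-154) - 10903 = -1/154*(-300) - 10903 = 150/77 - 10903 = -839381/77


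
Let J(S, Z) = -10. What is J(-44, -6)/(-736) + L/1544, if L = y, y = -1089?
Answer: -49129/71024 ≈ -0.69172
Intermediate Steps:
L = -1089
J(-44, -6)/(-736) + L/1544 = -10/(-736) - 1089/1544 = -10*(-1/736) - 1089*1/1544 = 5/368 - 1089/1544 = -49129/71024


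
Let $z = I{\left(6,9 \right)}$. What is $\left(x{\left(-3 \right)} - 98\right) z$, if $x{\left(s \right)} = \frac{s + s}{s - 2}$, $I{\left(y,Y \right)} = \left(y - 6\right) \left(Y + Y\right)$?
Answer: $0$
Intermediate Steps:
$I{\left(y,Y \right)} = 2 Y \left(-6 + y\right)$ ($I{\left(y,Y \right)} = \left(-6 + y\right) 2 Y = 2 Y \left(-6 + y\right)$)
$z = 0$ ($z = 2 \cdot 9 \left(-6 + 6\right) = 2 \cdot 9 \cdot 0 = 0$)
$x{\left(s \right)} = \frac{2 s}{-2 + s}$
$\left(x{\left(-3 \right)} - 98\right) z = \left(2 \left(-3\right) \frac{1}{-2 - 3} - 98\right) 0 = \left(2 \left(-3\right) \frac{1}{-5} - 98\right) 0 = \left(2 \left(-3\right) \left(- \frac{1}{5}\right) - 98\right) 0 = \left(\frac{6}{5} - 98\right) 0 = \left(- \frac{484}{5}\right) 0 = 0$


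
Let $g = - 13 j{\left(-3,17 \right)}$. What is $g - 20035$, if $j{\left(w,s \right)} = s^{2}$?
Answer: $-23792$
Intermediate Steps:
$g = -3757$ ($g = - 13 \cdot 17^{2} = \left(-13\right) 289 = -3757$)
$g - 20035 = -3757 - 20035 = -23792$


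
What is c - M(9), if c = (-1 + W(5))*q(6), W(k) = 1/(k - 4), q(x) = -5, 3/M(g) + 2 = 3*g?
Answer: -3/25 ≈ -0.12000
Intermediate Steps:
M(g) = 3/(-2 + 3*g)
W(k) = 1/(-4 + k)
c = 0 (c = (-1 + 1/(-4 + 5))*(-5) = (-1 + 1/1)*(-5) = (-1 + 1)*(-5) = 0*(-5) = 0)
c - M(9) = 0 - 3/(-2 + 3*9) = 0 - 3/(-2 + 27) = 0 - 3/25 = -3/25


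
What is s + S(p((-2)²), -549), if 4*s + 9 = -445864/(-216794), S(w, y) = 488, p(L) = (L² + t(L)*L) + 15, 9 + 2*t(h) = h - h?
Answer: 210838303/433588 ≈ 486.26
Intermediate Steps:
t(h) = -9/2 (t(h) = -9/2 + (h - h)/2 = -9/2 + (½)*0 = -9/2 + 0 = -9/2)
p(L) = 15 + L² - 9*L/2 (p(L) = (L² - 9*L/2) + 15 = 15 + L² - 9*L/2)
s = -752641/433588 (s = -9/4 + (-445864/(-216794))/4 = -9/4 + (-445864*(-1/216794))/4 = -9/4 + (¼)*(222932/108397) = -9/4 + 55733/108397 = -752641/433588 ≈ -1.7358)
s + S(p((-2)²), -549) = -752641/433588 + 488 = 210838303/433588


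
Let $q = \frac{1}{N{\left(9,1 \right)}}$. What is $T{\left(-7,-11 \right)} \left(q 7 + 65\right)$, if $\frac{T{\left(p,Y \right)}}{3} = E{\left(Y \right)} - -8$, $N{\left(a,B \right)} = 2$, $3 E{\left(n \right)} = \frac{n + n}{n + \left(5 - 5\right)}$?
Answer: $1781$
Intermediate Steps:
$E{\left(n \right)} = \frac{2}{3}$ ($E{\left(n \right)} = \frac{\left(n + n\right) \frac{1}{n + \left(5 - 5\right)}}{3} = \frac{2 n \frac{1}{n + 0}}{3} = \frac{2 n \frac{1}{n}}{3} = \frac{1}{3} \cdot 2 = \frac{2}{3}$)
$q = \frac{1}{2} \approx 0.5$
$T{\left(p,Y \right)} = 26$ ($T{\left(p,Y \right)} = 3 \left(\frac{2}{3} - -8\right) = 3 \left(\frac{2}{3} + 8\right) = 3 \cdot \frac{26}{3} = 26$)
$T{\left(-7,-11 \right)} \left(q 7 + 65\right) = 26 \left(\frac{1}{2} \cdot 7 + 65\right) = 26 \left(\frac{7}{2} + 65\right) = 26 \cdot \frac{137}{2} = 1781$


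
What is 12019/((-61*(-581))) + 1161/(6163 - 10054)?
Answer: 267568/6566711 ≈ 0.040746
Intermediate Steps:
12019/((-61*(-581))) + 1161/(6163 - 10054) = 12019/35441 + 1161/(-3891) = 12019*(1/35441) + 1161*(-1/3891) = 1717/5063 - 387/1297 = 267568/6566711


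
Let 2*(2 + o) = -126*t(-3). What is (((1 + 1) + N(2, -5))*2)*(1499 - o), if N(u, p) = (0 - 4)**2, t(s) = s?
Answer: 47232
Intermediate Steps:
N(u, p) = 16 (N(u, p) = (-4)**2 = 16)
o = 187 (o = -2 + (-126*(-3))/2 = -2 + (1/2)*378 = -2 + 189 = 187)
(((1 + 1) + N(2, -5))*2)*(1499 - o) = (((1 + 1) + 16)*2)*(1499 - 1*187) = ((2 + 16)*2)*(1499 - 187) = (18*2)*1312 = 36*1312 = 47232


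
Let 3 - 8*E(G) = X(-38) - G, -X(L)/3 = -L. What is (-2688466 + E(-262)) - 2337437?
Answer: -40207369/8 ≈ -5.0259e+6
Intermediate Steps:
X(L) = 3*L (X(L) = -(-3)*L = 3*L)
E(G) = 117/8 + G/8 (E(G) = 3/8 - (3*(-38) - G)/8 = 3/8 - (-114 - G)/8 = 3/8 + (57/4 + G/8) = 117/8 + G/8)
(-2688466 + E(-262)) - 2337437 = (-2688466 + (117/8 + (⅛)*(-262))) - 2337437 = (-2688466 + (117/8 - 131/4)) - 2337437 = (-2688466 - 145/8) - 2337437 = -21507873/8 - 2337437 = -40207369/8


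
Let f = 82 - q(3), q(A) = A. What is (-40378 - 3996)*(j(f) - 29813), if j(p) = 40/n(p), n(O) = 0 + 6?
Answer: 3967878706/3 ≈ 1.3226e+9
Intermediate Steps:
n(O) = 6
f = 79 (f = 82 - 1*3 = 82 - 3 = 79)
j(p) = 20/3 (j(p) = 40/6 = 40*(⅙) = 20/3)
(-40378 - 3996)*(j(f) - 29813) = (-40378 - 3996)*(20/3 - 29813) = -44374*(-89419/3) = 3967878706/3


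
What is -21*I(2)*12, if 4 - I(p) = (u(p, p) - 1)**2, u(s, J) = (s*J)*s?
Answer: 11340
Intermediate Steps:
u(s, J) = J*s**2 (u(s, J) = (J*s)*s = J*s**2)
I(p) = 4 - (-1 + p**3)**2 (I(p) = 4 - (p*p**2 - 1)**2 = 4 - (p**3 - 1)**2 = 4 - (-1 + p**3)**2)
-21*I(2)*12 = -21*(4 - (-1 + 2**3)**2)*12 = -21*(4 - (-1 + 8)**2)*12 = -21*(4 - 1*7**2)*12 = -21*(4 - 1*49)*12 = -21*(4 - 49)*12 = -21*(-45)*12 = 945*12 = 11340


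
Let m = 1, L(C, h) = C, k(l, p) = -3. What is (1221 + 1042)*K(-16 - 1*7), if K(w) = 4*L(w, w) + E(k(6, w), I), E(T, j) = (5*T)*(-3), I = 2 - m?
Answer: -106361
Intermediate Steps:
I = 1 (I = 2 - 1*1 = 2 - 1 = 1)
E(T, j) = -15*T
K(w) = 45 + 4*w (K(w) = 4*w - 15*(-3) = 4*w + 45 = 45 + 4*w)
(1221 + 1042)*K(-16 - 1*7) = (1221 + 1042)*(45 + 4*(-16 - 1*7)) = 2263*(45 + 4*(-16 - 7)) = 2263*(45 + 4*(-23)) = 2263*(45 - 92) = 2263*(-47) = -106361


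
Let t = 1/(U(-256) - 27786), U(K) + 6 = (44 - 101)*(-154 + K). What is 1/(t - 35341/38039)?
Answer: -168208458/156315941 ≈ -1.0761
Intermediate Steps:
U(K) = 8772 - 57*K (U(K) = -6 + (44 - 101)*(-154 + K) = -6 - 57*(-154 + K) = -6 + (8778 - 57*K) = 8772 - 57*K)
t = -1/4422 (t = 1/((8772 - 57*(-256)) - 27786) = 1/((8772 + 14592) - 27786) = 1/(23364 - 27786) = 1/(-4422) = -1/4422 ≈ -0.00022614)
1/(t - 35341/38039) = 1/(-1/4422 - 35341/38039) = 1/(-156315941/168208458) = -168208458/156315941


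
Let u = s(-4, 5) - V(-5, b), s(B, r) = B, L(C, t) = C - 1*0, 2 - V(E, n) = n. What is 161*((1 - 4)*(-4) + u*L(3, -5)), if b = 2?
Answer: 0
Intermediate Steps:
V(E, n) = 2 - n
L(C, t) = C (L(C, t) = C + 0 = C)
u = -4 (u = -4 - (2 - 1*2) = -4 - (2 - 2) = -4 - 1*0 = -4 + 0 = -4)
161*((1 - 4)*(-4) + u*L(3, -5)) = 161*((1 - 4)*(-4) - 4*3) = 161*(-3*(-4) - 12) = 161*(12 - 12) = 161*0 = 0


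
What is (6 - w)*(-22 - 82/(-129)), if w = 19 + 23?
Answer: 33072/43 ≈ 769.12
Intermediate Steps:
w = 42
(6 - w)*(-22 - 82/(-129)) = (6 - 1*42)*(-22 - 82/(-129)) = (6 - 42)*(-22 - 82*(-1/129)) = -36*(-22 + 82/129) = -36*(-2756/129) = 33072/43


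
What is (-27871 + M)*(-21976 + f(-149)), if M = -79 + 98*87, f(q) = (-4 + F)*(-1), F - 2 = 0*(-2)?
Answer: 426822976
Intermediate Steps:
F = 2 (F = 2 + 0*(-2) = 2 + 0 = 2)
f(q) = 2 (f(q) = (-4 + 2)*(-1) = -2*(-1) = 2)
M = 8447 (M = -79 + 8526 = 8447)
(-27871 + M)*(-21976 + f(-149)) = (-27871 + 8447)*(-21976 + 2) = -19424*(-21974) = 426822976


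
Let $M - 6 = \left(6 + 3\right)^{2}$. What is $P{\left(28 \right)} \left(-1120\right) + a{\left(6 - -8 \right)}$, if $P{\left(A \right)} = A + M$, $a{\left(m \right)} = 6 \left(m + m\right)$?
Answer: $-128632$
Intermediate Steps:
$M = 87$ ($M = 6 + \left(6 + 3\right)^{2} = 6 + 9^{2} = 6 + 81 = 87$)
$a{\left(m \right)} = 12 m$ ($a{\left(m \right)} = 6 \cdot 2 m = 12 m$)
$P{\left(A \right)} = 87 + A$ ($P{\left(A \right)} = A + 87 = 87 + A$)
$P{\left(28 \right)} \left(-1120\right) + a{\left(6 - -8 \right)} = \left(87 + 28\right) \left(-1120\right) + 12 \left(6 - -8\right) = 115 \left(-1120\right) + 12 \left(6 + 8\right) = -128800 + 12 \cdot 14 = -128800 + 168 = -128632$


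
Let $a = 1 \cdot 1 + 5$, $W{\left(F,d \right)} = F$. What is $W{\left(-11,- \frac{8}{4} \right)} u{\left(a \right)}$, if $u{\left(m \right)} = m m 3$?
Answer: $-1188$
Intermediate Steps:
$a = 6$ ($a = 1 + 5 = 6$)
$u{\left(m \right)} = 3 m^{2}$ ($u{\left(m \right)} = m^{2} \cdot 3 = 3 m^{2}$)
$W{\left(-11,- \frac{8}{4} \right)} u{\left(a \right)} = - 11 \cdot 3 \cdot 6^{2} = - 11 \cdot 3 \cdot 36 = \left(-11\right) 108 = -1188$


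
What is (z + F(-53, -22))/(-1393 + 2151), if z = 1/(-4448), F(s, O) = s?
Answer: -235745/3371584 ≈ -0.069921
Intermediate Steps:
z = -1/4448 ≈ -0.00022482
(z + F(-53, -22))/(-1393 + 2151) = (-1/4448 - 53)/(-1393 + 2151) = -235745/4448/758 = -235745/4448*1/758 = -235745/3371584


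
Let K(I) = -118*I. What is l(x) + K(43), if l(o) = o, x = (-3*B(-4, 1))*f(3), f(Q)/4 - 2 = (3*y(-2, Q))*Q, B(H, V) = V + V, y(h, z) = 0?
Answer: -5122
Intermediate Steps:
B(H, V) = 2*V
f(Q) = 8 (f(Q) = 8 + 4*((3*0)*Q) = 8 + 4*(0*Q) = 8 + 4*0 = 8 + 0 = 8)
x = -48 (x = -6*8 = -48)
l(x) + K(43) = -48 - 118*43 = -48 - 5074 = -5122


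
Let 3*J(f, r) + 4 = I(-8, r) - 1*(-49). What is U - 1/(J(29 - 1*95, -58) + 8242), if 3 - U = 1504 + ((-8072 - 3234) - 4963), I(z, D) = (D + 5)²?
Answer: 407301437/27580 ≈ 14768.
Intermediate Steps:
I(z, D) = (5 + D)²
J(f, r) = 15 + (5 + r)²/3 (J(f, r) = -4/3 + ((5 + r)² - 1*(-49))/3 = -4/3 + ((5 + r)² + 49)/3 = -4/3 + (49 + (5 + r)²)/3 = -4/3 + (49/3 + (5 + r)²/3) = 15 + (5 + r)²/3)
U = 14768 (U = 3 - (1504 + ((-8072 - 3234) - 4963)) = 3 - (1504 + (-11306 - 4963)) = 3 - (1504 - 16269) = 3 - 1*(-14765) = 3 + 14765 = 14768)
U - 1/(J(29 - 1*95, -58) + 8242) = 14768 - 1/((15 + (5 - 58)²/3) + 8242) = 14768 - 1/((15 + (⅓)*(-53)²) + 8242) = 14768 - 1/((15 + (⅓)*2809) + 8242) = 14768 - 1/((15 + 2809/3) + 8242) = 14768 - 1/(2854/3 + 8242) = 14768 - 1/27580/3 = 14768 - 1*3/27580 = 14768 - 3/27580 = 407301437/27580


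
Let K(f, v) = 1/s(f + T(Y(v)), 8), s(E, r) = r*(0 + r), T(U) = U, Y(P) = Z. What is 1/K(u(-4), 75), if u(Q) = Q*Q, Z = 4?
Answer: 64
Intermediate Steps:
Y(P) = 4
u(Q) = Q²
s(E, r) = r² (s(E, r) = r*r = r²)
K(f, v) = 1/64 (K(f, v) = 1/(8²) = 1/64)
1/K(u(-4), 75) = 1/(1/64) = 64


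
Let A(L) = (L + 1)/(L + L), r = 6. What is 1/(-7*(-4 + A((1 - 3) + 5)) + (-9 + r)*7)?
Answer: 3/7 ≈ 0.42857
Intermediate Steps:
A(L) = (1 + L)/(2*L) (A(L) = (1 + L)/((2*L)) = (1 + L)*(1/(2*L)) = (1 + L)/(2*L))
1/(-7*(-4 + A((1 - 3) + 5)) + (-9 + r)*7) = 1/(-7*(-4 + (1 + ((1 - 3) + 5))/(2*((1 - 3) + 5))) + (-9 + 6)*7) = 1/(-7*(-4 + (1 + (-2 + 5))/(2*(-2 + 5))) - 3*7) = 1/(-7*(-4 + (½)*(1 + 3)/3) - 21) = 1/(-7*(-4 + (½)*(⅓)*4) - 21) = 1/(-7*(-4 + ⅔) - 21) = 1/(-7*(-10/3) - 21) = 1/(70/3 - 21) = 1/(7/3) = 3/7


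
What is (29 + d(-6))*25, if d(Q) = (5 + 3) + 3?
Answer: 1000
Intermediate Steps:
d(Q) = 11 (d(Q) = 8 + 3 = 11)
(29 + d(-6))*25 = (29 + 11)*25 = 40*25 = 1000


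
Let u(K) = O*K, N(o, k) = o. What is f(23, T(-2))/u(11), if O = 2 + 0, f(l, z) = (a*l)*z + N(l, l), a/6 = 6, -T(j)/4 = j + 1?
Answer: 3335/22 ≈ 151.59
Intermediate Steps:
T(j) = -4 - 4*j (T(j) = -4*(j + 1) = -4*(1 + j) = -4 - 4*j)
a = 36 (a = 6*6 = 36)
f(l, z) = l + 36*l*z (f(l, z) = (36*l)*z + l = 36*l*z + l = l + 36*l*z)
O = 2
u(K) = 2*K
f(23, T(-2))/u(11) = (23*(1 + 36*(-4 - 4*(-2))))/((2*11)) = (23*(1 + 36*(-4 + 8)))/22 = (23*(1 + 36*4))*(1/22) = (23*(1 + 144))*(1/22) = (23*145)*(1/22) = 3335*(1/22) = 3335/22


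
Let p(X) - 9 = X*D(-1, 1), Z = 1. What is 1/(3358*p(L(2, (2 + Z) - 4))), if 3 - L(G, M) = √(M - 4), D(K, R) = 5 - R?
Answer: 21/1749518 + 2*I*√5/874759 ≈ 1.2003e-5 + 5.1124e-6*I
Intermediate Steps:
L(G, M) = 3 - √(-4 + M) (L(G, M) = 3 - √(M - 4) = 3 - √(-4 + M))
p(X) = 9 + 4*X (p(X) = 9 + X*(5 - 1*1) = 9 + X*(5 - 1) = 9 + X*4 = 9 + 4*X)
1/(3358*p(L(2, (2 + Z) - 4))) = 1/(3358*(9 + 4*(3 - √(-4 + ((2 + 1) - 4))))) = 1/(3358*(9 + 4*(3 - √(-4 + (3 - 4))))) = 1/(3358*(9 + 4*(3 - √(-4 - 1)))) = 1/(3358*(9 + 4*(3 - √(-5)))) = 1/(3358*(9 + 4*(3 - I*√5))) = 1/(3358*(9 + (12 - 4*I*√5))) = 1/(3358*(21 - 4*I*√5)) = 1/(70518 - 13432*I*√5)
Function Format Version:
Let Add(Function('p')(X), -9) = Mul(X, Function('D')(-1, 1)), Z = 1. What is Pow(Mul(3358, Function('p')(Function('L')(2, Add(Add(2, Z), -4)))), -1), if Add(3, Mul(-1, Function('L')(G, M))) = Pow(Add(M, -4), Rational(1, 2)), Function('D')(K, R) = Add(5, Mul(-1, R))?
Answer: Add(Rational(21, 1749518), Mul(Rational(2, 874759), I, Pow(5, Rational(1, 2)))) ≈ Add(1.2003e-5, Mul(5.1124e-6, I))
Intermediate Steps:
Function('L')(G, M) = Add(3, Mul(-1, Pow(Add(-4, M), Rational(1, 2)))) (Function('L')(G, M) = Add(3, Mul(-1, Pow(Add(M, -4), Rational(1, 2)))) = Add(3, Mul(-1, Pow(Add(-4, M), Rational(1, 2)))))
Function('p')(X) = Add(9, Mul(4, X)) (Function('p')(X) = Add(9, Mul(X, Add(5, Mul(-1, 1)))) = Add(9, Mul(X, Add(5, -1))) = Add(9, Mul(X, 4)) = Add(9, Mul(4, X)))
Pow(Mul(3358, Function('p')(Function('L')(2, Add(Add(2, Z), -4)))), -1) = Pow(Mul(3358, Add(9, Mul(4, Add(3, Mul(-1, Pow(Add(-4, Add(Add(2, 1), -4)), Rational(1, 2))))))), -1) = Pow(Mul(3358, Add(9, Mul(4, Add(3, Mul(-1, Pow(Add(-4, Add(3, -4)), Rational(1, 2))))))), -1) = Pow(Mul(3358, Add(9, Mul(4, Add(3, Mul(-1, Pow(Add(-4, -1), Rational(1, 2))))))), -1) = Pow(Mul(3358, Add(9, Mul(4, Add(3, Mul(-1, Pow(-5, Rational(1, 2))))))), -1) = Pow(Mul(3358, Add(9, Mul(4, Add(3, Mul(-1, Mul(I, Pow(5, Rational(1, 2)))))))), -1) = Pow(Mul(3358, Add(9, Mul(4, Add(3, Mul(-1, I, Pow(5, Rational(1, 2))))))), -1) = Pow(Mul(3358, Add(9, Add(12, Mul(-4, I, Pow(5, Rational(1, 2)))))), -1) = Pow(Mul(3358, Add(21, Mul(-4, I, Pow(5, Rational(1, 2))))), -1) = Pow(Add(70518, Mul(-13432, I, Pow(5, Rational(1, 2)))), -1)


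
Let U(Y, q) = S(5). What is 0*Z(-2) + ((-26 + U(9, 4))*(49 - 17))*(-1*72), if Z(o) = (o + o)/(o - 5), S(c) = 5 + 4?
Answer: 39168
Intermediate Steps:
S(c) = 9
U(Y, q) = 9
Z(o) = 2*o/(-5 + o) (Z(o) = (2*o)/(-5 + o) = 2*o/(-5 + o))
0*Z(-2) + ((-26 + U(9, 4))*(49 - 17))*(-1*72) = 0*(2*(-2)/(-5 - 2)) + ((-26 + 9)*(49 - 17))*(-1*72) = 0*(2*(-2)/(-7)) - 17*32*(-72) = 0*(2*(-2)*(-⅐)) - 544*(-72) = 0*(4/7) + 39168 = 0 + 39168 = 39168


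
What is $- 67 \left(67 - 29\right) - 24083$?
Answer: $-26629$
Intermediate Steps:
$- 67 \left(67 - 29\right) - 24083 = \left(-67\right) 38 - 24083 = -2546 - 24083 = -26629$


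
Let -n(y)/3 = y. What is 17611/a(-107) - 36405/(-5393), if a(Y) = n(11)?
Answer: -8524978/16179 ≈ -526.92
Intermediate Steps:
n(y) = -3*y
a(Y) = -33 (a(Y) = -3*11 = -33)
17611/a(-107) - 36405/(-5393) = 17611/(-33) - 36405/(-5393) = 17611*(-1/33) - 36405*(-1/5393) = -1601/3 + 36405/5393 = -8524978/16179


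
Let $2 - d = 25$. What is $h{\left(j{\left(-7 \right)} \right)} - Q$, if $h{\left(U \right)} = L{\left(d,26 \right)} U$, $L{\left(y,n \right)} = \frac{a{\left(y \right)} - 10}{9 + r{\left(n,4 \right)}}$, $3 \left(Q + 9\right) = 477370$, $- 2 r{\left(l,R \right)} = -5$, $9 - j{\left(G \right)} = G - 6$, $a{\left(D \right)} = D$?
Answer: $- \frac{10983245}{69} \approx -1.5918 \cdot 10^{5}$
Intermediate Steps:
$j{\left(G \right)} = 15 - G$ ($j{\left(G \right)} = 9 - \left(G - 6\right) = 9 - \left(-6 + G\right) = 15 - G$)
$r{\left(l,R \right)} = \frac{5}{2}$ ($r{\left(l,R \right)} = \left(- \frac{1}{2}\right) \left(-5\right) = \frac{5}{2}$)
$d = -23$ ($d = 2 - 25 = -23$)
$Q = \frac{477343}{3}$ ($Q = -9 + \frac{1}{3} \cdot 477370 = -9 + \frac{477370}{3} = \frac{477343}{3} \approx 1.5911 \cdot 10^{5}$)
$L{\left(y,n \right)} = - \frac{20}{23} + \frac{2 y}{23}$ ($L{\left(y,n \right)} = \frac{y - 10}{9 + \frac{5}{2}} = \frac{-10 + y}{\frac{23}{2}} = \left(-10 + y\right) \frac{2}{23} = - \frac{20}{23} + \frac{2 y}{23}$)
$h{\left(U \right)} = - \frac{66 U}{23}$ ($h{\left(U \right)} = \left(- \frac{20}{23} + \frac{2}{23} \left(-23\right)\right) U = \left(- \frac{20}{23} - 2\right) U = - \frac{66 U}{23}$)
$h{\left(j{\left(-7 \right)} \right)} - Q = - \frac{66 \left(15 - -7\right)}{23} - \frac{477343}{3} = - \frac{66 \left(15 + 7\right)}{23} - \frac{477343}{3} = \left(- \frac{66}{23}\right) 22 - \frac{477343}{3} = - \frac{1452}{23} - \frac{477343}{3} = - \frac{10983245}{69}$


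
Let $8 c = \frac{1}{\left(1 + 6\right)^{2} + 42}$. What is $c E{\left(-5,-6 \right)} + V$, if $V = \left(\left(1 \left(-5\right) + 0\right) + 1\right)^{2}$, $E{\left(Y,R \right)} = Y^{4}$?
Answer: $\frac{12273}{728} \approx 16.859$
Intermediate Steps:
$V = 16$ ($V = \left(\left(-5 + 0\right) + 1\right)^{2} = \left(-5 + 1\right)^{2} = \left(-4\right)^{2} = 16$)
$c = \frac{1}{728}$ ($c = \frac{1}{8 \left(\left(1 + 6\right)^{2} + 42\right)} = \frac{1}{8 \left(7^{2} + 42\right)} = \frac{1}{8 \left(49 + 42\right)} = \frac{1}{8 \cdot 91} = \frac{1}{8} \cdot \frac{1}{91} = \frac{1}{728} \approx 0.0013736$)
$c E{\left(-5,-6 \right)} + V = \frac{\left(-5\right)^{4}}{728} + 16 = \frac{1}{728} \cdot 625 + 16 = \frac{625}{728} + 16 = \frac{12273}{728}$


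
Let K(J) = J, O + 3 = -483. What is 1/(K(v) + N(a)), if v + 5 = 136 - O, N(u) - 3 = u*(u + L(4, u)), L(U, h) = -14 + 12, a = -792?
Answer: 1/629468 ≈ 1.5886e-6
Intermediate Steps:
O = -486 (O = -3 - 483 = -486)
L(U, h) = -2
N(u) = 3 + u*(-2 + u) (N(u) = 3 + u*(u - 2) = 3 + u*(-2 + u))
v = 617 (v = -5 + (136 - 1*(-486)) = -5 + (136 + 486) = -5 + 622 = 617)
1/(K(v) + N(a)) = 1/(617 + (3 + (-792)² - 2*(-792))) = 1/(617 + (3 + 627264 + 1584)) = 1/(617 + 628851) = 1/629468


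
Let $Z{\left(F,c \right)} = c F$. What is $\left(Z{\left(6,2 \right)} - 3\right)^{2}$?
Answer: $81$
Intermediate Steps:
$Z{\left(F,c \right)} = F c$
$\left(Z{\left(6,2 \right)} - 3\right)^{2} = \left(6 \cdot 2 - 3\right)^{2} = \left(12 - 3\right)^{2} = 9^{2} = 81$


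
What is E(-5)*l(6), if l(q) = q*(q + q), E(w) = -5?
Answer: -360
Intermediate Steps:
l(q) = 2*q**2 (l(q) = q*(2*q) = 2*q**2)
E(-5)*l(6) = -10*6**2 = -10*36 = -5*72 = -360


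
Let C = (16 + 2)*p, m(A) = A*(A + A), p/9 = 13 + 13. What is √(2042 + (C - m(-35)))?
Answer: 2*√951 ≈ 61.677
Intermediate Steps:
p = 234 (p = 9*(13 + 13) = 9*26 = 234)
m(A) = 2*A² (m(A) = A*(2*A) = 2*A²)
C = 4212 (C = (16 + 2)*234 = 18*234 = 4212)
√(2042 + (C - m(-35))) = √(2042 + (4212 - 2*(-35)²)) = √(2042 + (4212 - 2*1225)) = √(2042 + (4212 - 1*2450)) = √(2042 + (4212 - 2450)) = √(2042 + 1762) = √3804 = 2*√951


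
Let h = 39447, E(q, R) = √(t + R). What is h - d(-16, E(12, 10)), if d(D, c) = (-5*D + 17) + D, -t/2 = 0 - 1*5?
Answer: 39366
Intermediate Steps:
t = 10 (t = -2*(0 - 1*5) = -2*(0 - 5) = -2*(-5) = 10)
E(q, R) = √(10 + R)
d(D, c) = 17 - 4*D (d(D, c) = (17 - 5*D) + D = 17 - 4*D)
h - d(-16, E(12, 10)) = 39447 - (17 - 4*(-16)) = 39447 - (17 + 64) = 39447 - 1*81 = 39447 - 81 = 39366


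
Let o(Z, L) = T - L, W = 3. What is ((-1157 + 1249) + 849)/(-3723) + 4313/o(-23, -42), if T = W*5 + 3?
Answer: 1777871/24820 ≈ 71.631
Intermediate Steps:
T = 18 (T = 3*5 + 3 = 15 + 3 = 18)
o(Z, L) = 18 - L
((-1157 + 1249) + 849)/(-3723) + 4313/o(-23, -42) = ((-1157 + 1249) + 849)/(-3723) + 4313/(18 - 1*(-42)) = (92 + 849)*(-1/3723) + 4313/(18 + 42) = 941*(-1/3723) + 4313/60 = -941/3723 + 4313*(1/60) = -941/3723 + 4313/60 = 1777871/24820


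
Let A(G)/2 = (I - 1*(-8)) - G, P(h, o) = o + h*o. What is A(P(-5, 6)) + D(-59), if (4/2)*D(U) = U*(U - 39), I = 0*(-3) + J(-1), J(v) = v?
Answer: 2953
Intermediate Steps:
I = -1 (I = 0*(-3) - 1 = 0 - 1 = -1)
A(G) = 14 - 2*G (A(G) = 2*((-1 - 1*(-8)) - G) = 2*((-1 + 8) - G) = 2*(7 - G) = 14 - 2*G)
D(U) = U*(-39 + U)/2 (D(U) = (U*(U - 39))/2 = (U*(-39 + U))/2 = U*(-39 + U)/2)
A(P(-5, 6)) + D(-59) = (14 - 12*(1 - 5)) + (½)*(-59)*(-39 - 59) = (14 - 12*(-4)) + (½)*(-59)*(-98) = (14 - 2*(-24)) + 2891 = (14 + 48) + 2891 = 62 + 2891 = 2953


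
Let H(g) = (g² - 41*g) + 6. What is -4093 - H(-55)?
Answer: -9379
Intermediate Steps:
H(g) = 6 + g² - 41*g
-4093 - H(-55) = -4093 - (6 + (-55)² - 41*(-55)) = -4093 - (6 + 3025 + 2255) = -4093 - 1*5286 = -4093 - 5286 = -9379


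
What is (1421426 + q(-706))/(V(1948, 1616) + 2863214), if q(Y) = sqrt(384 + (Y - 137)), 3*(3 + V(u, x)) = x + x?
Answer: 4264278/8592865 + 9*I*sqrt(51)/8592865 ≈ 0.49626 + 7.4798e-6*I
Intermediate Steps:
V(u, x) = -3 + 2*x/3 (V(u, x) = -3 + (x + x)/3 = -3 + (2*x)/3 = -3 + 2*x/3)
q(Y) = sqrt(247 + Y) (q(Y) = sqrt(384 + (-137 + Y)) = sqrt(247 + Y))
(1421426 + q(-706))/(V(1948, 1616) + 2863214) = (1421426 + sqrt(247 - 706))/((-3 + (2/3)*1616) + 2863214) = (1421426 + sqrt(-459))/((-3 + 3232/3) + 2863214) = (1421426 + 3*I*sqrt(51))/(3223/3 + 2863214) = (1421426 + 3*I*sqrt(51))/(8592865/3) = (1421426 + 3*I*sqrt(51))*(3/8592865) = 4264278/8592865 + 9*I*sqrt(51)/8592865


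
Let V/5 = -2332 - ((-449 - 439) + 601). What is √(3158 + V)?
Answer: I*√7067 ≈ 84.065*I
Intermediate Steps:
V = -10225 (V = 5*(-2332 - ((-449 - 439) + 601)) = 5*(-2332 - (-888 + 601)) = 5*(-2332 - 1*(-287)) = 5*(-2332 + 287) = 5*(-2045) = -10225)
√(3158 + V) = √(3158 - 10225) = √(-7067) = I*√7067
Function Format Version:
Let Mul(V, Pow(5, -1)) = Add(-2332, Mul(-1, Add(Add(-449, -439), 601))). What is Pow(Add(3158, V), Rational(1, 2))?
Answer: Mul(I, Pow(7067, Rational(1, 2))) ≈ Mul(84.065, I)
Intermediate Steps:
V = -10225 (V = Mul(5, Add(-2332, Mul(-1, Add(Add(-449, -439), 601)))) = Mul(5, Add(-2332, Mul(-1, Add(-888, 601)))) = Mul(5, Add(-2332, Mul(-1, -287))) = Mul(5, Add(-2332, 287)) = Mul(5, -2045) = -10225)
Pow(Add(3158, V), Rational(1, 2)) = Pow(Add(3158, -10225), Rational(1, 2)) = Pow(-7067, Rational(1, 2)) = Mul(I, Pow(7067, Rational(1, 2)))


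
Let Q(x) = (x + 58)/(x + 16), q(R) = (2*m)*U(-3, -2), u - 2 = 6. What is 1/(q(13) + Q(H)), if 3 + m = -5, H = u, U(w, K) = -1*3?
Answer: 4/203 ≈ 0.019704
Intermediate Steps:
U(w, K) = -3
u = 8 (u = 2 + 6 = 8)
H = 8
m = -8 (m = -3 - 5 = -8)
q(R) = 48 (q(R) = (2*(-8))*(-3) = -16*(-3) = 48)
Q(x) = (58 + x)/(16 + x)
1/(q(13) + Q(H)) = 1/(48 + (58 + 8)/(16 + 8)) = 1/(48 + 66/24) = 1/(48 + (1/24)*66) = 1/(48 + 11/4) = 1/(203/4) = 4/203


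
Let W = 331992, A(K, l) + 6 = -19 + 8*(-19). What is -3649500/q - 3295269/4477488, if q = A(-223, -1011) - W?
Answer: 1694000694171/165253634608 ≈ 10.251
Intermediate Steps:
A(K, l) = -177 (A(K, l) = -6 + (-19 + 8*(-19)) = -6 + (-19 - 152) = -6 - 171 = -177)
q = -332169 (q = -177 - 1*331992 = -177 - 331992 = -332169)
-3649500/q - 3295269/4477488 = -3649500/(-332169) - 3295269/4477488 = -3649500*(-1/332169) - 3295269*1/4477488 = 1216500/110723 - 1098423/1492496 = 1694000694171/165253634608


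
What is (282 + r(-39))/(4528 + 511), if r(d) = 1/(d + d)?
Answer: 21995/393042 ≈ 0.055961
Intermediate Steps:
r(d) = 1/(2*d)
(282 + r(-39))/(4528 + 511) = (282 + (1/2)/(-39))/(4528 + 511) = (282 + (1/2)*(-1/39))/5039 = (282 - 1/78)*(1/5039) = (21995/78)*(1/5039) = 21995/393042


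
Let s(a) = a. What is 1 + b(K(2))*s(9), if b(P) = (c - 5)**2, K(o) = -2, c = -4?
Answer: 730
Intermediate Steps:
b(P) = 81 (b(P) = (-4 - 5)**2 = (-9)**2 = 81)
1 + b(K(2))*s(9) = 1 + 81*9 = 1 + 729 = 730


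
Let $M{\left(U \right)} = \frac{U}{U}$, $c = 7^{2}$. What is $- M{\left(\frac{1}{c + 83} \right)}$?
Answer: $-1$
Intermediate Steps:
$c = 49$
$M{\left(U \right)} = 1$
$- M{\left(\frac{1}{c + 83} \right)} = \left(-1\right) 1 = -1$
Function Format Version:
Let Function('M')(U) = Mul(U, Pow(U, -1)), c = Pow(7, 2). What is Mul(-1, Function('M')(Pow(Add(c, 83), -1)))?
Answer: -1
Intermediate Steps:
c = 49
Function('M')(U) = 1
Mul(-1, Function('M')(Pow(Add(c, 83), -1))) = Mul(-1, 1) = -1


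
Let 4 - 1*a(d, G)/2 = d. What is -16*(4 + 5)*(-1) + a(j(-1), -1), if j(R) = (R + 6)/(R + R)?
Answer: 157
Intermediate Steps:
j(R) = (6 + R)/(2*R) (j(R) = (6 + R)/((2*R)) = (6 + R)*(1/(2*R)) = (6 + R)/(2*R))
a(d, G) = 8 - 2*d
-16*(4 + 5)*(-1) + a(j(-1), -1) = -16*(4 + 5)*(-1) + (8 - (6 - 1)/(-1)) = -144*(-1) + (8 - (-1)*5) = -16*(-9) + (8 - 2*(-5/2)) = 144 + (8 + 5) = 144 + 13 = 157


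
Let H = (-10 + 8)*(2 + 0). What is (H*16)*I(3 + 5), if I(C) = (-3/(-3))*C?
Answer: -512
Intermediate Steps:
H = -4 (H = -2*2 = -4)
I(C) = C (I(C) = (-3*(-⅓))*C = 1*C = C)
(H*16)*I(3 + 5) = (-4*16)*(3 + 5) = -64*8 = -512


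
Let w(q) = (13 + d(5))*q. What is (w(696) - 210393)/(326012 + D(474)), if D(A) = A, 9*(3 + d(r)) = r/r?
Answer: -610067/979458 ≈ -0.62286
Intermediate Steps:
d(r) = -26/9 (d(r) = -3 + (r/r)/9 = -3 + (⅑)*1 = -3 + ⅑ = -26/9)
w(q) = 91*q/9 (w(q) = (13 - 26/9)*q = 91*q/9)
(w(696) - 210393)/(326012 + D(474)) = ((91/9)*696 - 210393)/(326012 + 474) = (21112/3 - 210393)/326486 = -610067/3*1/326486 = -610067/979458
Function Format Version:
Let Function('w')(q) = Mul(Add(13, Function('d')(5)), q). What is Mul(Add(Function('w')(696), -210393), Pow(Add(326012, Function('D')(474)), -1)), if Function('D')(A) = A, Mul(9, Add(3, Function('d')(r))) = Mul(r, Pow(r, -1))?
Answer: Rational(-610067, 979458) ≈ -0.62286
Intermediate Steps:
Function('d')(r) = Rational(-26, 9) (Function('d')(r) = Add(-3, Mul(Rational(1, 9), Mul(r, Pow(r, -1)))) = Add(-3, Mul(Rational(1, 9), 1)) = Add(-3, Rational(1, 9)) = Rational(-26, 9))
Function('w')(q) = Mul(Rational(91, 9), q) (Function('w')(q) = Mul(Add(13, Rational(-26, 9)), q) = Mul(Rational(91, 9), q))
Mul(Add(Function('w')(696), -210393), Pow(Add(326012, Function('D')(474)), -1)) = Mul(Add(Mul(Rational(91, 9), 696), -210393), Pow(Add(326012, 474), -1)) = Mul(Add(Rational(21112, 3), -210393), Pow(326486, -1)) = Mul(Rational(-610067, 3), Rational(1, 326486)) = Rational(-610067, 979458)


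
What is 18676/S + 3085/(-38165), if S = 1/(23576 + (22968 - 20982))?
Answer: 3643962995679/7633 ≈ 4.7740e+8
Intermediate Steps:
S = 1/25562 (S = 1/(23576 + 1986) = 1/25562 ≈ 3.9121e-5)
18676/S + 3085/(-38165) = 18676/(1/25562) + 3085/(-38165) = 18676*25562 + 3085*(-1/38165) = 477395912 - 617/7633 = 3643962995679/7633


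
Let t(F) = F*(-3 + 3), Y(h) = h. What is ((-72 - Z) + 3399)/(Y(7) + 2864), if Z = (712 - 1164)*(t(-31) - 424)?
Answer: -188321/2871 ≈ -65.594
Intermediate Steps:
t(F) = 0 (t(F) = F*0 = 0)
Z = 191648 (Z = (712 - 1164)*(0 - 424) = -452*(-424) = 191648)
((-72 - Z) + 3399)/(Y(7) + 2864) = ((-72 - 1*191648) + 3399)/(7 + 2864) = ((-72 - 191648) + 3399)/2871 = (-191720 + 3399)*(1/2871) = -188321*1/2871 = -188321/2871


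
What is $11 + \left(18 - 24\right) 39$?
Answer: $-223$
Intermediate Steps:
$11 + \left(18 - 24\right) 39 = 11 - 234 = -223$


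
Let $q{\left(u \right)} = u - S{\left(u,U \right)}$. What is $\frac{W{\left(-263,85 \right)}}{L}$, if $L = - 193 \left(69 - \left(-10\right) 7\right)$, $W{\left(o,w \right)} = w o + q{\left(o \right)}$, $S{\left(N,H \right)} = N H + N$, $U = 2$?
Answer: $\frac{21829}{26827} \approx 0.81369$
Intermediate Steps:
$S{\left(N,H \right)} = N + H N$ ($S{\left(N,H \right)} = H N + N = N + H N$)
$q{\left(u \right)} = - 2 u$ ($q{\left(u \right)} = u - u \left(1 + 2\right) = u - u 3 = u - 3 u = - 2 u$)
$W{\left(o,w \right)} = - 2 o + o w$ ($W{\left(o,w \right)} = w o - 2 o = o w - 2 o = - 2 o + o w$)
$L = -26827$ ($L = - 193 \left(69 - -70\right) = - 193 \left(69 + 70\right) = \left(-193\right) 139 = -26827$)
$\frac{W{\left(-263,85 \right)}}{L} = \frac{\left(-263\right) \left(-2 + 85\right)}{-26827} = \left(-263\right) 83 \left(- \frac{1}{26827}\right) = \left(-21829\right) \left(- \frac{1}{26827}\right) = \frac{21829}{26827}$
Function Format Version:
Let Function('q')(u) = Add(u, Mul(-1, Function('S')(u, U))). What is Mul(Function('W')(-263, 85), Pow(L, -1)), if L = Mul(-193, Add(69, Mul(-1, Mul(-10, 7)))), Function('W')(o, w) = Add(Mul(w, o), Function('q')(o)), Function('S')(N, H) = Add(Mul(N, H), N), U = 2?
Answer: Rational(21829, 26827) ≈ 0.81369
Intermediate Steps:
Function('S')(N, H) = Add(N, Mul(H, N)) (Function('S')(N, H) = Add(Mul(H, N), N) = Add(N, Mul(H, N)))
Function('q')(u) = Mul(-2, u) (Function('q')(u) = Add(u, Mul(-1, Mul(u, Add(1, 2)))) = Add(u, Mul(-1, Mul(u, 3))) = Add(u, Mul(-1, Mul(3, u))) = Add(u, Mul(-3, u)) = Mul(-2, u))
Function('W')(o, w) = Add(Mul(-2, o), Mul(o, w)) (Function('W')(o, w) = Add(Mul(w, o), Mul(-2, o)) = Add(Mul(o, w), Mul(-2, o)) = Add(Mul(-2, o), Mul(o, w)))
L = -26827 (L = Mul(-193, Add(69, Mul(-1, -70))) = Mul(-193, Add(69, 70)) = Mul(-193, 139) = -26827)
Mul(Function('W')(-263, 85), Pow(L, -1)) = Mul(Mul(-263, Add(-2, 85)), Pow(-26827, -1)) = Mul(Mul(-263, 83), Rational(-1, 26827)) = Mul(-21829, Rational(-1, 26827)) = Rational(21829, 26827)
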